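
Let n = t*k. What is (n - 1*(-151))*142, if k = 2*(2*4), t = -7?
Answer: 5538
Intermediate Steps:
k = 16 (k = 2*8 = 16)
n = -112 (n = -7*16 = -112)
(n - 1*(-151))*142 = (-112 - 1*(-151))*142 = (-112 + 151)*142 = 39*142 = 5538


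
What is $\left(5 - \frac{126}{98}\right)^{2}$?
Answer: $\frac{676}{49} \approx 13.796$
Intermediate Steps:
$\left(5 - \frac{126}{98}\right)^{2} = \left(5 - \frac{9}{7}\right)^{2} = \left(\frac{26}{7}\right)^{2} = \frac{676}{49}$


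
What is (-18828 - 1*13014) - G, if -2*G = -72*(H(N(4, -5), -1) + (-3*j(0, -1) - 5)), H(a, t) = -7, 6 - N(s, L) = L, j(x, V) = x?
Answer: -31410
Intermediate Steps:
N(s, L) = 6 - L
G = -432 (G = -(-36)*(-7 + (-3*0 - 5)) = -(-36)*(-7 + (0 - 5)) = -(-36)*(-7 - 5) = -(-36)*(-12) = -½*864 = -432)
(-18828 - 1*13014) - G = (-18828 - 1*13014) - 1*(-432) = (-18828 - 13014) + 432 = -31842 + 432 = -31410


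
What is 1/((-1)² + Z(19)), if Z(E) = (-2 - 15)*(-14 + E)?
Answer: -1/84 ≈ -0.011905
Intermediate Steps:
Z(E) = 238 - 17*E (Z(E) = -17*(-14 + E) = 238 - 17*E)
1/((-1)² + Z(19)) = 1/((-1)² + (238 - 17*19)) = 1/(1 + (238 - 323)) = 1/(1 - 85) = 1/(-84) = -1/84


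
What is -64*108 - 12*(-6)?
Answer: -6840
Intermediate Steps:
-64*108 - 12*(-6) = -6912 + 72 = -6840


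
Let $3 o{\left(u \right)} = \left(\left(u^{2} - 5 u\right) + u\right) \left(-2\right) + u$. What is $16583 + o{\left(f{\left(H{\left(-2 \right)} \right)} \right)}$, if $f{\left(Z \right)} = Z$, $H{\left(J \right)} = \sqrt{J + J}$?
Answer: $\frac{49757}{3} + 6 i \approx 16586.0 + 6.0 i$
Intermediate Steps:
$H{\left(J \right)} = \sqrt{2} \sqrt{J}$ ($H{\left(J \right)} = \sqrt{2 J} = \sqrt{2} \sqrt{J}$)
$o{\left(u \right)} = 3 u - \frac{2 u^{2}}{3}$ ($o{\left(u \right)} = \frac{\left(\left(u^{2} - 5 u\right) + u\right) \left(-2\right) + u}{3} = \frac{\left(u^{2} - 4 u\right) \left(-2\right) + u}{3} = \frac{\left(- 2 u^{2} + 8 u\right) + u}{3} = \frac{- 2 u^{2} + 9 u}{3} = 3 u - \frac{2 u^{2}}{3}$)
$16583 + o{\left(f{\left(H{\left(-2 \right)} \right)} \right)} = 16583 + \frac{\sqrt{2} \sqrt{-2} \left(9 - 2 \sqrt{2} \sqrt{-2}\right)}{3} = 16583 + \frac{\sqrt{2} i \sqrt{2} \left(9 - 2 \sqrt{2} i \sqrt{2}\right)}{3} = 16583 + \frac{2 i \left(9 - 2 \cdot 2 i\right)}{3} = 16583 + \frac{2 i \left(9 - 4 i\right)}{3}$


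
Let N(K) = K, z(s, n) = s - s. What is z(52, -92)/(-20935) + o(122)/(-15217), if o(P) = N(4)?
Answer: -4/15217 ≈ -0.00026286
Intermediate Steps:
z(s, n) = 0
o(P) = 4
z(52, -92)/(-20935) + o(122)/(-15217) = 0/(-20935) + 4/(-15217) = 0*(-1/20935) + 4*(-1/15217) = 0 - 4/15217 = -4/15217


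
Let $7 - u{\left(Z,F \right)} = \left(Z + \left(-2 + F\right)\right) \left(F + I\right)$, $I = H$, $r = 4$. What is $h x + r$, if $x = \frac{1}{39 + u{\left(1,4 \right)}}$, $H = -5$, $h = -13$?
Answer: $\frac{183}{49} \approx 3.7347$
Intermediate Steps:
$I = -5$
$u{\left(Z,F \right)} = 7 - \left(-5 + F\right) \left(-2 + F + Z\right)$ ($u{\left(Z,F \right)} = 7 - \left(Z + \left(-2 + F\right)\right) \left(F - 5\right) = 7 - \left(-2 + F + Z\right) \left(-5 + F\right) = 7 - \left(-5 + F\right) \left(-2 + F + Z\right)$)
$x = \frac{1}{49}$ ($x = \frac{1}{39 - \left(-14 + 4\right)} = \frac{1}{39 - -10} = \frac{1}{39 + 10} = \frac{1}{49} \approx 0.020408$)
$h x + r = \left(-13\right) \frac{1}{49} + 4 = - \frac{13}{49} + 4 = \frac{183}{49}$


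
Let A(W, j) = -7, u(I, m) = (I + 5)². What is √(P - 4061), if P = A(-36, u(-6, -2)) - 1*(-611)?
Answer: I*√3457 ≈ 58.796*I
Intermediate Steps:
u(I, m) = (5 + I)²
P = 604 (P = -7 - 1*(-611) = -7 + 611 = 604)
√(P - 4061) = √(604 - 4061) = √(-3457) = I*√3457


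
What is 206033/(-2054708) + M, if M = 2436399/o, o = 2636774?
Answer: 318773289925/386985759428 ≈ 0.82373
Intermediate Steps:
M = 348057/376682 (M = 2436399/2636774 = 2436399*(1/2636774) = 348057/376682 ≈ 0.92401)
206033/(-2054708) + M = 206033/(-2054708) + 348057/376682 = 206033*(-1/2054708) + 348057/376682 = -206033/2054708 + 348057/376682 = 318773289925/386985759428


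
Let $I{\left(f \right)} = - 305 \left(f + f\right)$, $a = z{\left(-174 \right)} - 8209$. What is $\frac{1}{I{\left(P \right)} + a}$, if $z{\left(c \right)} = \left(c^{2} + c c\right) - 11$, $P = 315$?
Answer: $- \frac{1}{139818} \approx -7.1522 \cdot 10^{-6}$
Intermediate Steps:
$z{\left(c \right)} = -11 + 2 c^{2}$ ($z{\left(c \right)} = \left(c^{2} + c^{2}\right) - 11 = 2 c^{2} - 11 = -11 + 2 c^{2}$)
$a = 52332$ ($a = \left(-11 + 2 \left(-174\right)^{2}\right) - 8209 = \left(-11 + 2 \cdot 30276\right) - 8209 = \left(-11 + 60552\right) - 8209 = 60541 - 8209 = 52332$)
$I{\left(f \right)} = - 610 f$ ($I{\left(f \right)} = - 305 \cdot 2 f = - 610 f$)
$\frac{1}{I{\left(P \right)} + a} = \frac{1}{\left(-610\right) 315 + 52332} = \frac{1}{-192150 + 52332} = \frac{1}{-139818} = - \frac{1}{139818}$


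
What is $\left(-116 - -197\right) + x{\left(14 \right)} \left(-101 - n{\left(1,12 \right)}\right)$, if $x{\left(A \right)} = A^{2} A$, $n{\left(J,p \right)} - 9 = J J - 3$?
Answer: $-296271$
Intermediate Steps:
$n{\left(J,p \right)} = 6 + J^{2}$ ($n{\left(J,p \right)} = 9 + \left(J J - 3\right) = 9 + \left(J^{2} - 3\right) = 9 + \left(-3 + J^{2}\right) = 6 + J^{2}$)
$x{\left(A \right)} = A^{3}$
$\left(-116 - -197\right) + x{\left(14 \right)} \left(-101 - n{\left(1,12 \right)}\right) = \left(-116 - -197\right) + 14^{3} \left(-101 - \left(6 + 1^{2}\right)\right) = \left(-116 + 197\right) + 2744 \left(-101 - \left(6 + 1\right)\right) = 81 + 2744 \left(-101 - 7\right) = 81 + 2744 \left(-108\right) = 81 - 296352 = -296271$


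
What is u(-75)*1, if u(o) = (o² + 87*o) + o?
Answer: -975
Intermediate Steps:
u(o) = o² + 88*o
u(-75)*1 = -75*(88 - 75)*1 = -75*13*1 = -975*1 = -975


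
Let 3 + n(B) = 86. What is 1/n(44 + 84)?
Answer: 1/83 ≈ 0.012048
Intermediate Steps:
n(B) = 83 (n(B) = -3 + 86 = 83)
1/n(44 + 84) = 1/83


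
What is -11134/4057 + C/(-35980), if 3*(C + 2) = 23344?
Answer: -92606159/31279470 ≈ -2.9606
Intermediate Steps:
C = 23338/3 (C = -2 + (1/3)*23344 = -2 + 23344/3 = 23338/3 ≈ 7779.3)
-11134/4057 + C/(-35980) = -11134/4057 + (23338/3)/(-35980) = -11134*1/4057 + (23338/3)*(-1/35980) = -11134/4057 - 1667/7710 = -92606159/31279470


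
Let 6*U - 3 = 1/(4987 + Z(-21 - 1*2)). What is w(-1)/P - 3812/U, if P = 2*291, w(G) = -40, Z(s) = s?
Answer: -33039450788/4333863 ≈ -7623.6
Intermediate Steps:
P = 582
U = 14893/29784 (U = ½ + 1/(6*(4987 + (-21 - 1*2))) = ½ + 1/(6*(4987 + (-21 - 2))) = ½ + 1/(6*(4987 - 23)) = ½ + (⅙)/4964 = ½ + (⅙)*(1/4964) = ½ + 1/29784 = 14893/29784 ≈ 0.50003)
w(-1)/P - 3812/U = -40/582 - 3812/14893/29784 = -40*1/582 - 3812*29784/14893 = -20/291 - 113536608/14893 = -33039450788/4333863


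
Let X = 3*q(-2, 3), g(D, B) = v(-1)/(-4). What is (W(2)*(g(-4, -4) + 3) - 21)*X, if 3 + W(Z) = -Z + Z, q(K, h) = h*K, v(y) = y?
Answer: 1107/2 ≈ 553.50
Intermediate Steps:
q(K, h) = K*h
W(Z) = -3 (W(Z) = -3 + (-Z + Z) = -3 + 0 = -3)
g(D, B) = 1/4 (g(D, B) = -1/(-4) = -1*(-1/4) = 1/4)
X = -18 (X = 3*(-2*3) = 3*(-6) = -18)
(W(2)*(g(-4, -4) + 3) - 21)*X = (-3*(1/4 + 3) - 21)*(-18) = (-3*13/4 - 21)*(-18) = (-39/4 - 21)*(-18) = -123/4*(-18) = 1107/2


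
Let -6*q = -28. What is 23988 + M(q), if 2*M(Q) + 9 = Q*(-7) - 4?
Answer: 143791/6 ≈ 23965.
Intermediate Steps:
q = 14/3 (q = -1/6*(-28) = 14/3 ≈ 4.6667)
M(Q) = -13/2 - 7*Q/2 (M(Q) = -9/2 + (Q*(-7) - 4)/2 = -9/2 + (-7*Q - 4)/2 = -9/2 + (-4 - 7*Q)/2 = -9/2 + (-2 - 7*Q/2) = -13/2 - 7*Q/2)
23988 + M(q) = 23988 + (-13/2 - 7/2*14/3) = 23988 + (-13/2 - 49/3) = 23988 - 137/6 = 143791/6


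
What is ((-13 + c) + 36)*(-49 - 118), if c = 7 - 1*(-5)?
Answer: -5845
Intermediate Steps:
c = 12 (c = 7 + 5 = 12)
((-13 + c) + 36)*(-49 - 118) = ((-13 + 12) + 36)*(-49 - 118) = (-1 + 36)*(-167) = 35*(-167) = -5845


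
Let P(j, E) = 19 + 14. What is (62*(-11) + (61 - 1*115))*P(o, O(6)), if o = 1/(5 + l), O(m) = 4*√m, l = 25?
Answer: -24288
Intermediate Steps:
o = 1/30 (o = 1/(5 + 25) = 1/30 ≈ 0.033333)
P(j, E) = 33
(62*(-11) + (61 - 1*115))*P(o, O(6)) = (62*(-11) + (61 - 1*115))*33 = (-682 + (61 - 115))*33 = (-682 - 54)*33 = -736*33 = -24288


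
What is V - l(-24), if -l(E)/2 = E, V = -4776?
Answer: -4824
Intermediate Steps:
l(E) = -2*E
V - l(-24) = -4776 - (-2)*(-24) = -4776 - 1*48 = -4776 - 48 = -4824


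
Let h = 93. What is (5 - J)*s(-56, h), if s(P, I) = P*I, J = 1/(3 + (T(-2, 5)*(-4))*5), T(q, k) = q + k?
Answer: -496496/19 ≈ -26131.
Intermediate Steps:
T(q, k) = k + q
J = -1/57 (J = 1/(3 + ((5 - 2)*(-4))*5) = 1/(3 + (3*(-4))*5) = 1/(3 - 12*5) = 1/(3 - 60) = 1/(-57) = -1/57 ≈ -0.017544)
s(P, I) = I*P
(5 - J)*s(-56, h) = (5 - 1*(-1/57))*(93*(-56)) = (5 + 1/57)*(-5208) = (286/57)*(-5208) = -496496/19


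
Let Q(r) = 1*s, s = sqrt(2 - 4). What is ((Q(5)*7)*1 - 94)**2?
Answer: 8738 - 1316*I*sqrt(2) ≈ 8738.0 - 1861.1*I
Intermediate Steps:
s = I*sqrt(2) (s = sqrt(-2) = I*sqrt(2) ≈ 1.4142*I)
Q(r) = I*sqrt(2) (Q(r) = 1*(I*sqrt(2)) = I*sqrt(2))
((Q(5)*7)*1 - 94)**2 = (((I*sqrt(2))*7)*1 - 94)**2 = ((7*I*sqrt(2))*1 - 94)**2 = (7*I*sqrt(2) - 94)**2 = (-94 + 7*I*sqrt(2))**2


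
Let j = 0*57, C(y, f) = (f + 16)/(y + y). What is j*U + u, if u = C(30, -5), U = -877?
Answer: 11/60 ≈ 0.18333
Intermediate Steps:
C(y, f) = (16 + f)/(2*y) (C(y, f) = (16 + f)/((2*y)) = (16 + f)*(1/(2*y)) = (16 + f)/(2*y))
u = 11/60 (u = (1/2)*(16 - 5)/30 = (1/2)*(1/30)*11 = 11/60 ≈ 0.18333)
j = 0
j*U + u = 0*(-877) + 11/60 = 0 + 11/60 = 11/60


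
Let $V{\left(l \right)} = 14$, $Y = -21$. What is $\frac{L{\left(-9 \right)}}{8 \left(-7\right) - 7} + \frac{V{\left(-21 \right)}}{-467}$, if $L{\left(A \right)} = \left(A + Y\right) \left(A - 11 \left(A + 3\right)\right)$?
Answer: $\frac{88632}{3269} \approx 27.113$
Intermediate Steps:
$L{\left(A \right)} = \left(-33 - 10 A\right) \left(-21 + A\right)$ ($L{\left(A \right)} = \left(A - 21\right) \left(A - 11 \left(A + 3\right)\right) = \left(-21 + A\right) \left(A - 11 \left(3 + A\right)\right) = \left(-21 + A\right) \left(A - \left(33 + 11 A\right)\right) = \left(-21 + A\right) \left(-33 - 10 A\right) = \left(-33 - 10 A\right) \left(-21 + A\right)$)
$\frac{L{\left(-9 \right)}}{8 \left(-7\right) - 7} + \frac{V{\left(-21 \right)}}{-467} = \frac{693 - 10 \left(-9\right)^{2} + 177 \left(-9\right)}{8 \left(-7\right) - 7} + \frac{14}{-467} = \frac{693 - 810 - 1593}{-56 - 7} + 14 \left(- \frac{1}{467}\right) = \frac{693 - 810 - 1593}{-63} - \frac{14}{467} = \left(-1710\right) \left(- \frac{1}{63}\right) - \frac{14}{467} = \frac{190}{7} - \frac{14}{467} = \frac{88632}{3269}$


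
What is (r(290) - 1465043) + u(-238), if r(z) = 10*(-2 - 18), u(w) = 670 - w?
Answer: -1464335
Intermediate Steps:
r(z) = -200 (r(z) = 10*(-20) = -200)
(r(290) - 1465043) + u(-238) = (-200 - 1465043) + (670 - 1*(-238)) = -1465243 + (670 + 238) = -1465243 + 908 = -1464335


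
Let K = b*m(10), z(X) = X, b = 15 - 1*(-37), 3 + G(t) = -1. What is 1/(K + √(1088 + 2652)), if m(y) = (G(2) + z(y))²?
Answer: 468/875161 - √935/1750322 ≈ 0.00051729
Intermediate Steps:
G(t) = -4 (G(t) = -3 - 1 = -4)
b = 52 (b = 15 + 37 = 52)
m(y) = (-4 + y)²
K = 1872 (K = 52*(-4 + 10)² = 52*6² = 52*36 = 1872)
1/(K + √(1088 + 2652)) = 1/(1872 + √(1088 + 2652)) = 1/(1872 + √3740) = 1/(1872 + 2*√935)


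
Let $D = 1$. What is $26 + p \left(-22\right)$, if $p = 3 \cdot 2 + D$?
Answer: $-128$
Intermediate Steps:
$p = 7$ ($p = 3 \cdot 2 + 1 = 6 + 1 = 7$)
$26 + p \left(-22\right) = 26 + 7 \left(-22\right) = 26 - 154 = -128$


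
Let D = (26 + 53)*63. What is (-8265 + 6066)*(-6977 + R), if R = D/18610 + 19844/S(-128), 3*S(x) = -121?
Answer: 305645855487/18610 ≈ 1.6424e+7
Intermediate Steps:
S(x) = -121/3 (S(x) = (⅓)*(-121) = -121/3)
D = 4977 (D = 79*63 = 4977)
R = -9151143/18610 (R = 4977/18610 + 19844/(-121/3) = 4977*(1/18610) + 19844*(-3/121) = 4977/18610 - 492 = -9151143/18610 ≈ -491.73)
(-8265 + 6066)*(-6977 + R) = (-8265 + 6066)*(-6977 - 9151143/18610) = -2199*(-138993113/18610) = 305645855487/18610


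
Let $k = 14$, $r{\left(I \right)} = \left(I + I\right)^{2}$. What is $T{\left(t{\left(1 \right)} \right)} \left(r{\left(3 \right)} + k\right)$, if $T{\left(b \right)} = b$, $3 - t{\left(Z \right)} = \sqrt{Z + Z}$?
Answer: $150 - 50 \sqrt{2} \approx 79.289$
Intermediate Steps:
$t{\left(Z \right)} = 3 - \sqrt{2} \sqrt{Z}$ ($t{\left(Z \right)} = 3 - \sqrt{Z + Z} = 3 - \sqrt{2 Z} = 3 - \sqrt{2} \sqrt{Z}$)
$r{\left(I \right)} = 4 I^{2}$ ($r{\left(I \right)} = \left(2 I\right)^{2} = 4 I^{2}$)
$T{\left(t{\left(1 \right)} \right)} \left(r{\left(3 \right)} + k\right) = \left(3 - \sqrt{2} \sqrt{1}\right) \left(4 \cdot 3^{2} + 14\right) = \left(3 - \sqrt{2} \cdot 1\right) \left(4 \cdot 9 + 14\right) = \left(3 - \sqrt{2}\right) \left(36 + 14\right) = \left(3 - \sqrt{2}\right) 50 = 150 - 50 \sqrt{2}$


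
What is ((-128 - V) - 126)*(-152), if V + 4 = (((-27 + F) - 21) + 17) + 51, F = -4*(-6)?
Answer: 44688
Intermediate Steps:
F = 24
V = 40 (V = -4 + ((((-27 + 24) - 21) + 17) + 51) = -4 + (((-3 - 21) + 17) + 51) = -4 + ((-24 + 17) + 51) = -4 + (-7 + 51) = -4 + 44 = 40)
((-128 - V) - 126)*(-152) = ((-128 - 1*40) - 126)*(-152) = ((-128 - 40) - 126)*(-152) = (-168 - 126)*(-152) = -294*(-152) = 44688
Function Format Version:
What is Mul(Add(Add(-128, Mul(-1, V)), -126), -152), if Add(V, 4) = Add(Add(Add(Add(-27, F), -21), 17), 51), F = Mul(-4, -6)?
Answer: 44688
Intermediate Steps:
F = 24
V = 40 (V = Add(-4, Add(Add(Add(Add(-27, 24), -21), 17), 51)) = Add(-4, Add(Add(Add(-3, -21), 17), 51)) = Add(-4, Add(Add(-24, 17), 51)) = Add(-4, Add(-7, 51)) = Add(-4, 44) = 40)
Mul(Add(Add(-128, Mul(-1, V)), -126), -152) = Mul(Add(Add(-128, Mul(-1, 40)), -126), -152) = Mul(Add(Add(-128, -40), -126), -152) = Mul(Add(-168, -126), -152) = Mul(-294, -152) = 44688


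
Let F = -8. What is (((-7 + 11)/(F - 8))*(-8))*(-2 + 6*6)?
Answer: 68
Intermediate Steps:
(((-7 + 11)/(F - 8))*(-8))*(-2 + 6*6) = (((-7 + 11)/(-8 - 8))*(-8))*(-2 + 6*6) = ((4/(-16))*(-8))*(-2 + 36) = ((4*(-1/16))*(-8))*34 = -1/4*(-8)*34 = 2*34 = 68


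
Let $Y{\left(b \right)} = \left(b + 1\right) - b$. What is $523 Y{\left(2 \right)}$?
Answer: $523$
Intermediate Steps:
$Y{\left(b \right)} = 1$ ($Y{\left(b \right)} = \left(1 + b\right) - b = 1$)
$523 Y{\left(2 \right)} = 523 \cdot 1 = 523$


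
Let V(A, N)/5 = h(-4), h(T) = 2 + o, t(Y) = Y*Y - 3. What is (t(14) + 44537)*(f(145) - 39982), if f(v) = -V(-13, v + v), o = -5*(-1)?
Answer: -1789960410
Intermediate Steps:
o = 5
t(Y) = -3 + Y² (t(Y) = Y² - 3 = -3 + Y²)
h(T) = 7 (h(T) = 2 + 5 = 7)
V(A, N) = 35 (V(A, N) = 5*7 = 35)
f(v) = -35 (f(v) = -1*35 = -35)
(t(14) + 44537)*(f(145) - 39982) = ((-3 + 14²) + 44537)*(-35 - 39982) = ((-3 + 196) + 44537)*(-40017) = (193 + 44537)*(-40017) = 44730*(-40017) = -1789960410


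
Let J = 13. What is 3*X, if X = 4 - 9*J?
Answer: -339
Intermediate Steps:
X = -113 (X = 4 - 9*13 = 4 - 117 = -113)
3*X = 3*(-113) = -339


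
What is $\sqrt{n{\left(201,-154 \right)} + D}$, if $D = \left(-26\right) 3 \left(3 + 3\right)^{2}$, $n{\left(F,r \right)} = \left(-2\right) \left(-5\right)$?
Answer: $i \sqrt{2798} \approx 52.896 i$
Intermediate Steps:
$n{\left(F,r \right)} = 10$
$D = -2808$ ($D = - 78 \cdot 6^{2} = \left(-78\right) 36 = -2808$)
$\sqrt{n{\left(201,-154 \right)} + D} = \sqrt{10 - 2808} = \sqrt{-2798} = i \sqrt{2798}$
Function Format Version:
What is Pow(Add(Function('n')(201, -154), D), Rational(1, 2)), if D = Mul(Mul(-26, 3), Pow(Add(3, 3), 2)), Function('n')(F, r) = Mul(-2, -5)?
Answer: Mul(I, Pow(2798, Rational(1, 2))) ≈ Mul(52.896, I)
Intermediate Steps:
Function('n')(F, r) = 10
D = -2808 (D = Mul(-78, Pow(6, 2)) = Mul(-78, 36) = -2808)
Pow(Add(Function('n')(201, -154), D), Rational(1, 2)) = Pow(Add(10, -2808), Rational(1, 2)) = Pow(-2798, Rational(1, 2)) = Mul(I, Pow(2798, Rational(1, 2)))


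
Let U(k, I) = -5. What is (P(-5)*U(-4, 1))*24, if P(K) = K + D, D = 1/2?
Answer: 540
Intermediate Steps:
D = ½ ≈ 0.50000
P(K) = ½ + K (P(K) = K + ½ = ½ + K)
(P(-5)*U(-4, 1))*24 = ((½ - 5)*(-5))*24 = -9/2*(-5)*24 = (45/2)*24 = 540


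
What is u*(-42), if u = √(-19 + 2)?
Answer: -42*I*√17 ≈ -173.17*I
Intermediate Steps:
u = I*√17 (u = √(-17) = I*√17 ≈ 4.1231*I)
u*(-42) = (I*√17)*(-42) = -42*I*√17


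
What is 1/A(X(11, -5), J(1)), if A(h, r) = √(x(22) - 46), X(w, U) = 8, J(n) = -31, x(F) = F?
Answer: -I*√6/12 ≈ -0.20412*I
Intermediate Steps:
A(h, r) = 2*I*√6 (A(h, r) = √(22 - 46) = √(-24) = 2*I*√6)
1/A(X(11, -5), J(1)) = 1/(2*I*√6) = -I*√6/12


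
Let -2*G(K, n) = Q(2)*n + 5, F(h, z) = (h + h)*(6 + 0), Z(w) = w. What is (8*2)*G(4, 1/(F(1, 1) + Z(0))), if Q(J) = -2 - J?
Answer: -112/3 ≈ -37.333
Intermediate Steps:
F(h, z) = 12*h (F(h, z) = (2*h)*6 = 12*h)
G(K, n) = -5/2 + 2*n (G(K, n) = -((-2 - 1*2)*n + 5)/2 = -((-2 - 2)*n + 5)/2 = -(-4*n + 5)/2 = -(5 - 4*n)/2 = -5/2 + 2*n)
(8*2)*G(4, 1/(F(1, 1) + Z(0))) = (8*2)*(-5/2 + 2/(12*1 + 0)) = 16*(-5/2 + 2/(12 + 0)) = 16*(-5/2 + 2/12) = 16*(-5/2 + 2*(1/12)) = 16*(-5/2 + ⅙) = 16*(-7/3) = -112/3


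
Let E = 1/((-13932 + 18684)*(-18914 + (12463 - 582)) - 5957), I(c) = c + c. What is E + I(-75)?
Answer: -5014015951/33426773 ≈ -150.00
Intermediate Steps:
I(c) = 2*c
E = -1/33426773 (E = 1/(4752*(-18914 + 11881) - 5957) = 1/(4752*(-7033) - 5957) = 1/(-33420816 - 5957) = 1/(-33426773) = -1/33426773 ≈ -2.9916e-8)
E + I(-75) = -1/33426773 + 2*(-75) = -1/33426773 - 150 = -5014015951/33426773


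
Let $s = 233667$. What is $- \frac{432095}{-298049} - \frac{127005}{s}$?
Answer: $\frac{21037543040}{23214738561} \approx 0.90621$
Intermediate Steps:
$- \frac{432095}{-298049} - \frac{127005}{s} = - \frac{432095}{-298049} - \frac{127005}{233667} = \left(-432095\right) \left(- \frac{1}{298049}\right) - \frac{42335}{77889} = \frac{432095}{298049} - \frac{42335}{77889} = \frac{21037543040}{23214738561}$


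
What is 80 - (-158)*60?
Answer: 9560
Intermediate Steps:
80 - (-158)*60 = 80 - 158*(-60) = 80 + 9480 = 9560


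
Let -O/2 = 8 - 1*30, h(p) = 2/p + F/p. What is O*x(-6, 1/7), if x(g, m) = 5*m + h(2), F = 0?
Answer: 528/7 ≈ 75.429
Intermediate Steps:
h(p) = 2/p (h(p) = 2/p + 0/p = 2/p + 0 = 2/p)
O = 44 (O = -2*(8 - 1*30) = -2*(8 - 30) = -2*(-22) = 44)
x(g, m) = 1 + 5*m (x(g, m) = 5*m + 2/2 = 5*m + 2*(½) = 5*m + 1 = 1 + 5*m)
O*x(-6, 1/7) = 44*(1 + 5/7) = 44*(12/7) = 528/7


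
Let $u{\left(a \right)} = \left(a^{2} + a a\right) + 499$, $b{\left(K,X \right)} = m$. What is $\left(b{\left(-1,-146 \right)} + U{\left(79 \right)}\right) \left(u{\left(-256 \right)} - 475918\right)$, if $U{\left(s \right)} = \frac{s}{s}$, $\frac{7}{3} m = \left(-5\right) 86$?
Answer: $\frac{441797201}{7} \approx 6.3114 \cdot 10^{7}$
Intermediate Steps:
$m = - \frac{1290}{7}$ ($m = \frac{3 \left(\left(-5\right) 86\right)}{7} = \frac{3}{7} \left(-430\right) = - \frac{1290}{7} \approx -184.29$)
$U{\left(s \right)} = 1$
$b{\left(K,X \right)} = - \frac{1290}{7}$
$u{\left(a \right)} = 499 + 2 a^{2}$ ($u{\left(a \right)} = \left(a^{2} + a^{2}\right) + 499 = 2 a^{2} + 499 = 499 + 2 a^{2}$)
$\left(b{\left(-1,-146 \right)} + U{\left(79 \right)}\right) \left(u{\left(-256 \right)} - 475918\right) = \left(- \frac{1290}{7} + 1\right) \left(\left(499 + 2 \left(-256\right)^{2}\right) - 475918\right) = - \frac{1283 \left(\left(499 + 2 \cdot 65536\right) - 475918\right)}{7} = - \frac{1283 \left(\left(499 + 131072\right) - 475918\right)}{7} = - \frac{1283 \left(131571 - 475918\right)}{7} = \left(- \frac{1283}{7}\right) \left(-344347\right) = \frac{441797201}{7}$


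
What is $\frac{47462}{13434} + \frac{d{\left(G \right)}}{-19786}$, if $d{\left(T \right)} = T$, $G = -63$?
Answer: $\frac{469964737}{132902562} \approx 3.5362$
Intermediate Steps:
$\frac{47462}{13434} + \frac{d{\left(G \right)}}{-19786} = \frac{47462}{13434} - \frac{63}{-19786} = 47462 \cdot \frac{1}{13434} - - \frac{63}{19786} = \frac{23731}{6717} + \frac{63}{19786} = \frac{469964737}{132902562}$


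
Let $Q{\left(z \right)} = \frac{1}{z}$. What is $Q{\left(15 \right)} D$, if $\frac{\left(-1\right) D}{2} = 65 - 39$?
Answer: $- \frac{52}{15} \approx -3.4667$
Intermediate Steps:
$D = -52$ ($D = - 2 \left(65 - 39\right) = \left(-2\right) 26 = -52$)
$Q{\left(15 \right)} D = \frac{1}{15} \left(-52\right) = - \frac{52}{15}$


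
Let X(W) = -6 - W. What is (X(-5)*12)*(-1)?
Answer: 12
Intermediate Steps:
(X(-5)*12)*(-1) = ((-6 - 1*(-5))*12)*(-1) = ((-6 + 5)*12)*(-1) = -1*12*(-1) = -12*(-1) = 12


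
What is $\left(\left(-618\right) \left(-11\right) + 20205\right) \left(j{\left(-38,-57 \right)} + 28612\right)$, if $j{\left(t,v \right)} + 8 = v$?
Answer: $770854641$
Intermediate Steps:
$j{\left(t,v \right)} = -8 + v$
$\left(\left(-618\right) \left(-11\right) + 20205\right) \left(j{\left(-38,-57 \right)} + 28612\right) = \left(\left(-618\right) \left(-11\right) + 20205\right) \left(\left(-8 - 57\right) + 28612\right) = \left(6798 + 20205\right) \left(-65 + 28612\right) = 27003 \cdot 28547 = 770854641$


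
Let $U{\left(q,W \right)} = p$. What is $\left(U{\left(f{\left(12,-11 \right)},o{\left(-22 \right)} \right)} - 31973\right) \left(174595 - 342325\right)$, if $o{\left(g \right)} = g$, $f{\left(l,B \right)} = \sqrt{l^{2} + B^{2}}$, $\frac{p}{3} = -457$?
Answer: $5592789120$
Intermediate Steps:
$p = -1371$ ($p = 3 \left(-457\right) = -1371$)
$f{\left(l,B \right)} = \sqrt{B^{2} + l^{2}}$
$U{\left(q,W \right)} = -1371$
$\left(U{\left(f{\left(12,-11 \right)},o{\left(-22 \right)} \right)} - 31973\right) \left(174595 - 342325\right) = \left(-1371 - 31973\right) \left(174595 - 342325\right) = \left(-33344\right) \left(-167730\right) = 5592789120$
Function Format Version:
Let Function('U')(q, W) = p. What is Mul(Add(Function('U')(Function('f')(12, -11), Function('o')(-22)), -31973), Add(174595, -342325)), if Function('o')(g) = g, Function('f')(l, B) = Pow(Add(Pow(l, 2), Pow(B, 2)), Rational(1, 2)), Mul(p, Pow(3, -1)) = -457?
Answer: 5592789120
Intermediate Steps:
p = -1371 (p = Mul(3, -457) = -1371)
Function('f')(l, B) = Pow(Add(Pow(B, 2), Pow(l, 2)), Rational(1, 2))
Function('U')(q, W) = -1371
Mul(Add(Function('U')(Function('f')(12, -11), Function('o')(-22)), -31973), Add(174595, -342325)) = Mul(Add(-1371, -31973), Add(174595, -342325)) = Mul(-33344, -167730) = 5592789120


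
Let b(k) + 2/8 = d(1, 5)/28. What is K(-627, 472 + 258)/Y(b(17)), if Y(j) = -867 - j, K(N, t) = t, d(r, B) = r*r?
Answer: -2044/2427 ≈ -0.84219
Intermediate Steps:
d(r, B) = r**2
b(k) = -3/14 (b(k) = -1/4 + 1**2/28 = -1/4 + 1*(1/28) = -1/4 + 1/28 = -3/14)
K(-627, 472 + 258)/Y(b(17)) = (472 + 258)/(-867 - 1*(-3/14)) = 730/(-867 + 3/14) = 730/(-12135/14) = 730*(-14/12135) = -2044/2427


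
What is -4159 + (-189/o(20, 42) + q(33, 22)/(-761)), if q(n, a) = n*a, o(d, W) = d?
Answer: -63458329/15220 ≈ -4169.4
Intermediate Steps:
q(n, a) = a*n
-4159 + (-189/o(20, 42) + q(33, 22)/(-761)) = -4159 + (-189/20 + (22*33)/(-761)) = -4159 + (-189*1/20 + 726*(-1/761)) = -4159 + (-189/20 - 726/761) = -4159 - 158349/15220 = -63458329/15220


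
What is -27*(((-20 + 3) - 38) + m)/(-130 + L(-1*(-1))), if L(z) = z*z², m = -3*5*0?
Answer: -495/43 ≈ -11.512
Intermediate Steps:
m = 0 (m = -15*0 = 0)
L(z) = z³
-27*(((-20 + 3) - 38) + m)/(-130 + L(-1*(-1))) = -27*(((-20 + 3) - 38) + 0)/(-130 + (-1*(-1))³) = -27*((-17 - 38) + 0)/(-130 + 1³) = -27*(-55 + 0)/(-130 + 1) = -(-1485)/(-129) = -(-1485)*(-1)/129 = -27*55/129 = -495/43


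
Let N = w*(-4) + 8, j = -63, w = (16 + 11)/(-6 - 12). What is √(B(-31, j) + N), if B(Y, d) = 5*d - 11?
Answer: 2*I*√78 ≈ 17.664*I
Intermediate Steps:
w = -3/2 (w = 27/(-18) = 27*(-1/18) = -3/2 ≈ -1.5000)
B(Y, d) = -11 + 5*d
N = 14 (N = -3/2*(-4) + 8 = 6 + 8 = 14)
√(B(-31, j) + N) = √((-11 + 5*(-63)) + 14) = √((-11 - 315) + 14) = √(-326 + 14) = √(-312) = 2*I*√78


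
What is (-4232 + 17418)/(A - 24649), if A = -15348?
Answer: -13186/39997 ≈ -0.32967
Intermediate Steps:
(-4232 + 17418)/(A - 24649) = (-4232 + 17418)/(-15348 - 24649) = 13186/(-39997) = 13186*(-1/39997) = -13186/39997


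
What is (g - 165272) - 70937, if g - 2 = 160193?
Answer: -76014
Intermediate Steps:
g = 160195 (g = 2 + 160193 = 160195)
(g - 165272) - 70937 = (160195 - 165272) - 70937 = -5077 - 70937 = -76014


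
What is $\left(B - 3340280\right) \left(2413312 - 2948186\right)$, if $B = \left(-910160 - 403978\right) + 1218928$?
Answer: $1837554278260$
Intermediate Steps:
$B = -95210$ ($B = -1314138 + 1218928 = -95210$)
$\left(B - 3340280\right) \left(2413312 - 2948186\right) = \left(-95210 - 3340280\right) \left(2413312 - 2948186\right) = - 3435490 \left(2413312 - 2948186\right) = \left(-3435490\right) \left(-534874\right) = 1837554278260$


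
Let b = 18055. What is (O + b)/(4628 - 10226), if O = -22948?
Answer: 1631/1866 ≈ 0.87406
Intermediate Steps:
(O + b)/(4628 - 10226) = (-22948 + 18055)/(4628 - 10226) = -4893/(-5598) = -4893*(-1/5598) = 1631/1866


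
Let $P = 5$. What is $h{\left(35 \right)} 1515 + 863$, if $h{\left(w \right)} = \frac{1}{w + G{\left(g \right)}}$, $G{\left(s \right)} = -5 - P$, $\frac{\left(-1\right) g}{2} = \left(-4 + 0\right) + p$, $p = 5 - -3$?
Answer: $\frac{4618}{5} \approx 923.6$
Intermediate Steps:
$p = 8$ ($p = 5 + 3 = 8$)
$g = -8$ ($g = - 2 \left(\left(-4 + 0\right) + 8\right) = - 2 \left(-4 + 8\right) = \left(-2\right) 4 = -8$)
$G{\left(s \right)} = -10$ ($G{\left(s \right)} = -5 - 5 = -10$)
$h{\left(w \right)} = \frac{1}{-10 + w}$ ($h{\left(w \right)} = \frac{1}{w - 10} = \frac{1}{-10 + w}$)
$h{\left(35 \right)} 1515 + 863 = \frac{1}{-10 + 35} \cdot 1515 + 863 = \frac{1}{25} \cdot 1515 + 863 = \frac{303}{5} + 863 = \frac{4618}{5}$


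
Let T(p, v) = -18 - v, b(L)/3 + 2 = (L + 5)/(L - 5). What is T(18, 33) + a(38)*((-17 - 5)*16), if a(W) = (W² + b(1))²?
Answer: -723332683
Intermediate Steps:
b(L) = -6 + 3*(5 + L)/(-5 + L) (b(L) = -6 + 3*((L + 5)/(L - 5)) = -6 + 3*((5 + L)/(-5 + L)) = -6 + 3*(5 + L)/(-5 + L))
a(W) = (-21/2 + W²)² (a(W) = (W² + 3*(15 - 1*1)/(-5 + 1))² = (W² + 3*(15 - 1)/(-4))² = (W² + 3*(-¼)*14)² = (W² - 21/2)² = (-21/2 + W²)²)
T(18, 33) + a(38)*((-17 - 5)*16) = (-18 - 1*33) + ((-21 + 2*38²)²/4)*((-17 - 5)*16) = (-18 - 33) + ((-21 + 2*1444)²/4)*(-22*16) = -51 + ((-21 + 2888)²/4)*(-352) = -51 + ((¼)*2867²)*(-352) = -51 + ((¼)*8219689)*(-352) = -51 + (8219689/4)*(-352) = -51 - 723332632 = -723332683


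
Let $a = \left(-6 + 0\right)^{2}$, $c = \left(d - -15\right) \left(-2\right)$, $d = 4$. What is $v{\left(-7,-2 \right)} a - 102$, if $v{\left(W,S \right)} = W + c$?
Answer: $-1722$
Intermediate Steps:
$c = -38$ ($c = \left(4 - -15\right) \left(-2\right) = \left(4 + 15\right) \left(-2\right) = 19 \left(-2\right) = -38$)
$a = 36$ ($a = \left(-6\right)^{2} = 36$)
$v{\left(W,S \right)} = -38 + W$ ($v{\left(W,S \right)} = W - 38 = -38 + W$)
$v{\left(-7,-2 \right)} a - 102 = \left(-38 - 7\right) 36 - 102 = \left(-45\right) 36 - 102 = -1620 - 102 = -1722$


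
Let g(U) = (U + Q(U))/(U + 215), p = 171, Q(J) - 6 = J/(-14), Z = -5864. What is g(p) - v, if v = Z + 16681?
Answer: -58452761/5404 ≈ -10817.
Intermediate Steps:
Q(J) = 6 - J/14 (Q(J) = 6 + J/(-14) = 6 + J*(-1/14) = 6 - J/14)
g(U) = (6 + 13*U/14)/(215 + U) (g(U) = (U + (6 - U/14))/(U + 215) = (6 + 13*U/14)/(215 + U))
v = 10817 (v = -5864 + 16681 = 10817)
g(p) - v = (84 + 13*171)/(14*(215 + 171)) - 1*10817 = (1/14)*(84 + 2223)/386 - 10817 = (1/14)*(1/386)*2307 - 10817 = 2307/5404 - 10817 = -58452761/5404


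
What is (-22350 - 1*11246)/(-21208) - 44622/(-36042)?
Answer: 89883767/31849114 ≈ 2.8222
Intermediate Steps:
(-22350 - 1*11246)/(-21208) - 44622/(-36042) = (-22350 - 11246)*(-1/21208) - 44622*(-1/36042) = -33596*(-1/21208) + 7437/6007 = 8399/5302 + 7437/6007 = 89883767/31849114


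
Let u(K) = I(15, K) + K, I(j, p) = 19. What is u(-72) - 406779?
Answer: -406832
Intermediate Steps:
u(K) = 19 + K
u(-72) - 406779 = (19 - 72) - 406779 = -53 - 406779 = -406832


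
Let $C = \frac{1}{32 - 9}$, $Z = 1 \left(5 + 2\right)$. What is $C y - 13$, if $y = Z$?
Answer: $- \frac{292}{23} \approx -12.696$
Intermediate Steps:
$Z = 7$ ($Z = 1 \cdot 7 = 7$)
$y = 7$
$C = \frac{1}{23} \approx 0.043478$
$C y - 13 = \frac{1}{23} \cdot 7 - 13 = \frac{7}{23} - 13 = - \frac{292}{23}$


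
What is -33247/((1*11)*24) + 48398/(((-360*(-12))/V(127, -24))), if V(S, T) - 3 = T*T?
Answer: 50377067/7920 ≈ 6360.7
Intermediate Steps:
V(S, T) = 3 + T² (V(S, T) = 3 + T*T = 3 + T²)
-33247/((1*11)*24) + 48398/(((-360*(-12))/V(127, -24))) = -33247/((1*11)*24) + 48398/(((-360*(-12))/(3 + (-24)²))) = -33247/(11*24) + 48398/((4320/(3 + 576))) = -33247/264 + 48398/((4320/579)) = -33247*1/264 + 48398/((4320*(1/579))) = -33247/264 + 48398/(1440/193) = -33247/264 + 48398*(193/1440) = -33247/264 + 4670407/720 = 50377067/7920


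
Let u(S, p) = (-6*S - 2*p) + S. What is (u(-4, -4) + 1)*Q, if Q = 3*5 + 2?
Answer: 493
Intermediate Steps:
Q = 17 (Q = 15 + 2 = 17)
u(S, p) = -5*S - 2*p
(u(-4, -4) + 1)*Q = ((-5*(-4) - 2*(-4)) + 1)*17 = ((20 + 8) + 1)*17 = (28 + 1)*17 = 29*17 = 493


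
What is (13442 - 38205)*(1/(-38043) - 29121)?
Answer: 27433694601652/38043 ≈ 7.2112e+8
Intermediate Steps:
(13442 - 38205)*(1/(-38043) - 29121) = -24763*(-1/38043 - 29121) = -24763*(-1107850204/38043) = 27433694601652/38043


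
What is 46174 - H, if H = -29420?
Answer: 75594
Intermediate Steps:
46174 - H = 46174 - 1*(-29420) = 46174 + 29420 = 75594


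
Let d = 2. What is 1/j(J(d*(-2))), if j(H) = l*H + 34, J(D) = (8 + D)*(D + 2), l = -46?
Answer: 1/402 ≈ 0.0024876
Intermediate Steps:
J(D) = (2 + D)*(8 + D) (J(D) = (8 + D)*(2 + D) = (2 + D)*(8 + D))
j(H) = 34 - 46*H (j(H) = -46*H + 34 = 34 - 46*H)
1/j(J(d*(-2))) = 1/(34 - 46*(16 + (2*(-2))² + 10*(2*(-2)))) = 1/(34 - 46*(16 + (-4)² + 10*(-4))) = 1/(34 - 46*(16 + 16 - 40)) = 1/(34 - 46*(-8)) = 1/(34 + 368) = 1/402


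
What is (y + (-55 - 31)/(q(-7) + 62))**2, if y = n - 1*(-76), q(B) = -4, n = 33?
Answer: 9721924/841 ≈ 11560.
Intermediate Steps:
y = 109 (y = 33 - 1*(-76) = 33 + 76 = 109)
(y + (-55 - 31)/(q(-7) + 62))**2 = (109 + (-55 - 31)/(-4 + 62))**2 = (109 - 86/58)**2 = (109 - 86*1/58)**2 = (109 - 43/29)**2 = (3118/29)**2 = 9721924/841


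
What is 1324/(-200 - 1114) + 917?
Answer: 601807/657 ≈ 915.99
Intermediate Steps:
1324/(-200 - 1114) + 917 = 1324/(-1314) + 917 = -1/1314*1324 + 917 = -662/657 + 917 = 601807/657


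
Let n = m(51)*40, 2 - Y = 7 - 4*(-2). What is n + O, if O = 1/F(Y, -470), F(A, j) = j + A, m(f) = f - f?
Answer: -1/483 ≈ -0.0020704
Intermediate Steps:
m(f) = 0
Y = -13 (Y = 2 - (7 - 4*(-2)) = 2 - (7 + 8) = 2 - 1*15 = 2 - 15 = -13)
n = 0 (n = 0*40 = 0)
F(A, j) = A + j
O = -1/483 (O = 1/(-13 - 470) = 1/(-483) = -1/483 ≈ -0.0020704)
n + O = 0 - 1/483 = -1/483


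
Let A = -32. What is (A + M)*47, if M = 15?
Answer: -799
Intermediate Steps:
(A + M)*47 = (-32 + 15)*47 = -17*47 = -799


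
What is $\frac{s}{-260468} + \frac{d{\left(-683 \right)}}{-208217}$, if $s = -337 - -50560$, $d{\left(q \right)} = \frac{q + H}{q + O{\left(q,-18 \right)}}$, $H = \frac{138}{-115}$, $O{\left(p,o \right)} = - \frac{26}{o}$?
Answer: $- \frac{160366435240611}{831676328301260} \approx -0.19282$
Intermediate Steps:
$H = - \frac{6}{5}$ ($H = 138 \left(- \frac{1}{115}\right) = - \frac{6}{5} \approx -1.2$)
$d{\left(q \right)} = \frac{- \frac{6}{5} + q}{\frac{13}{9} + q}$ ($d{\left(q \right)} = \frac{q - \frac{6}{5}}{q - \frac{26}{-18}} = \frac{- \frac{6}{5} + q}{q - - \frac{13}{9}} = \frac{- \frac{6}{5} + q}{q + \frac{13}{9}} = \frac{- \frac{6}{5} + q}{\frac{13}{9} + q}$)
$s = 50223$ ($s = -337 + 50560 = 50223$)
$\frac{s}{-260468} + \frac{d{\left(-683 \right)}}{-208217} = \frac{50223}{-260468} + \frac{\frac{9}{5} \frac{1}{13 + 9 \left(-683\right)} \left(-6 + 5 \left(-683\right)\right)}{-208217} = 50223 \left(- \frac{1}{260468}\right) + \frac{9 \left(-6 - 3415\right)}{5 \left(13 - 6147\right)} \left(- \frac{1}{208217}\right) = - \frac{50223}{260468} + \frac{9}{5} \frac{1}{-6134} \left(-3421\right) \left(- \frac{1}{208217}\right) = - \frac{50223}{260468} + \frac{9}{5} \left(- \frac{1}{6134}\right) \left(-3421\right) \left(- \frac{1}{208217}\right) = - \frac{50223}{260468} + \frac{30789}{30670} \left(- \frac{1}{208217}\right) = - \frac{50223}{260468} - \frac{30789}{6386015390} = - \frac{160366435240611}{831676328301260}$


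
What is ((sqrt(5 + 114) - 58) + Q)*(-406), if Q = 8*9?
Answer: -5684 - 406*sqrt(119) ≈ -10113.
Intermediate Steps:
Q = 72
((sqrt(5 + 114) - 58) + Q)*(-406) = ((sqrt(5 + 114) - 58) + 72)*(-406) = ((sqrt(119) - 58) + 72)*(-406) = ((-58 + sqrt(119)) + 72)*(-406) = (14 + sqrt(119))*(-406) = -5684 - 406*sqrt(119)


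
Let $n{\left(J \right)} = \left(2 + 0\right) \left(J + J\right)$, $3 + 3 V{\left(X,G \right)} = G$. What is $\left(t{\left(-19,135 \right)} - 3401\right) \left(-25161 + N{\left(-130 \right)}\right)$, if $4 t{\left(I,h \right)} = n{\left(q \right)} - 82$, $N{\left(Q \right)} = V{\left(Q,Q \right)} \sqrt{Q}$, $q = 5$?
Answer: $\frac{171925113}{2} + \frac{908789 i \sqrt{130}}{6} \approx 8.5962 \cdot 10^{7} + 1.727 \cdot 10^{6} i$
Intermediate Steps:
$V{\left(X,G \right)} = -1 + \frac{G}{3}$
$n{\left(J \right)} = 4 J$ ($n{\left(J \right)} = 2 \cdot 2 J = 4 J$)
$N{\left(Q \right)} = \sqrt{Q} \left(-1 + \frac{Q}{3}\right)$ ($N{\left(Q \right)} = \left(-1 + \frac{Q}{3}\right) \sqrt{Q} = \sqrt{Q} \left(-1 + \frac{Q}{3}\right)$)
$t{\left(I,h \right)} = - \frac{31}{2}$ ($t{\left(I,h \right)} = \frac{4 \cdot 5 - 82}{4} = \frac{20 - 82}{4} = \frac{1}{4} \left(-62\right) = - \frac{31}{2}$)
$\left(t{\left(-19,135 \right)} - 3401\right) \left(-25161 + N{\left(-130 \right)}\right) = \left(- \frac{31}{2} - 3401\right) \left(-25161 + \frac{\sqrt{-130} \left(-3 - 130\right)}{3}\right) = - \frac{6833 \left(-25161 + \frac{1}{3} i \sqrt{130} \left(-133\right)\right)}{2} = - \frac{6833 \left(-25161 - \frac{133 i \sqrt{130}}{3}\right)}{2} = \frac{171925113}{2} + \frac{908789 i \sqrt{130}}{6}$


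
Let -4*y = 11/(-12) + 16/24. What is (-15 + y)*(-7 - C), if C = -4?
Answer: 717/16 ≈ 44.813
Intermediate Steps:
y = 1/16 (y = -(11/(-12) + 16/24)/4 = -(11*(-1/12) + 16*(1/24))/4 = -(-11/12 + 2/3)/4 = -1/4*(-1/4) = 1/16 ≈ 0.062500)
(-15 + y)*(-7 - C) = (-15 + 1/16)*(-7 - 1*(-4)) = -239*(-7 + 4)/16 = -239/16*(-3) = 717/16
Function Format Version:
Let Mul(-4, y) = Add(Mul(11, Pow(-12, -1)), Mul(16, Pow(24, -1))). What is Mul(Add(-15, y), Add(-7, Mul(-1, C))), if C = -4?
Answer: Rational(717, 16) ≈ 44.813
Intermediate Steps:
y = Rational(1, 16) (y = Mul(Rational(-1, 4), Add(Mul(11, Pow(-12, -1)), Mul(16, Pow(24, -1)))) = Mul(Rational(-1, 4), Add(Mul(11, Rational(-1, 12)), Mul(16, Rational(1, 24)))) = Mul(Rational(-1, 4), Add(Rational(-11, 12), Rational(2, 3))) = Mul(Rational(-1, 4), Rational(-1, 4)) = Rational(1, 16) ≈ 0.062500)
Mul(Add(-15, y), Add(-7, Mul(-1, C))) = Mul(Add(-15, Rational(1, 16)), Add(-7, Mul(-1, -4))) = Mul(Rational(-239, 16), Add(-7, 4)) = Mul(Rational(-239, 16), -3) = Rational(717, 16)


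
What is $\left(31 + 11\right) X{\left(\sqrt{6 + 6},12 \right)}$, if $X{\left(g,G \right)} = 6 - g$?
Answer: $252 - 84 \sqrt{3} \approx 106.51$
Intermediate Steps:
$\left(31 + 11\right) X{\left(\sqrt{6 + 6},12 \right)} = \left(31 + 11\right) \left(6 - \sqrt{6 + 6}\right) = 42 \left(6 - \sqrt{12}\right) = 42 \left(6 - 2 \sqrt{3}\right) = 252 - 84 \sqrt{3}$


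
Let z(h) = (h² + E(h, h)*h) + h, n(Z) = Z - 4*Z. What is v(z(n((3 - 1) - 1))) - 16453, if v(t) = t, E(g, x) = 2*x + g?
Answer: -16420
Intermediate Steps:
E(g, x) = g + 2*x
n(Z) = -3*Z
z(h) = h + 4*h² (z(h) = (h² + (h + 2*h)*h) + h = (h² + (3*h)*h) + h = (h² + 3*h²) + h = 4*h² + h = h + 4*h²)
v(z(n((3 - 1) - 1))) - 16453 = (-3*((3 - 1) - 1))*(1 + 4*(-3*((3 - 1) - 1))) - 16453 = (-3*(2 - 1))*(1 + 4*(-3*(2 - 1))) - 16453 = (-3*1)*(1 + 4*(-3*1)) - 16453 = -3*(1 + 4*(-3)) - 16453 = -3*(1 - 12) - 16453 = -3*(-11) - 16453 = 33 - 16453 = -16420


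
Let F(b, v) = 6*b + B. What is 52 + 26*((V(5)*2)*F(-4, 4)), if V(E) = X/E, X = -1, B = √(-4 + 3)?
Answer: 1508/5 - 52*I/5 ≈ 301.6 - 10.4*I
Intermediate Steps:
B = I (B = √(-1) = I ≈ 1.0*I)
F(b, v) = I + 6*b (F(b, v) = 6*b + I = I + 6*b)
V(E) = -1/E
52 + 26*((V(5)*2)*F(-4, 4)) = 52 + 26*((-1/5*2)*(I + 6*(-4))) = 52 + 26*((-1*⅕*2)*(I - 24)) = 52 + 26*((-⅕*2)*(-24 + I)) = 52 + 26*(-2*(-24 + I)/5) = 52 + 26*(48/5 - 2*I/5) = 52 + (1248/5 - 52*I/5) = 1508/5 - 52*I/5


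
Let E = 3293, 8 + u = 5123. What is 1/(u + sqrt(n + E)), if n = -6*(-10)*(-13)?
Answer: 5115/26160712 - sqrt(2513)/26160712 ≈ 0.00019361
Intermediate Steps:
u = 5115 (u = -8 + 5123 = 5115)
n = -780 (n = 60*(-13) = -780)
1/(u + sqrt(n + E)) = 1/(5115 + sqrt(-780 + 3293)) = 1/(5115 + sqrt(2513))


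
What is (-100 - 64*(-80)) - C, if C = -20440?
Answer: 25460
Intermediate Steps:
(-100 - 64*(-80)) - C = (-100 - 64*(-80)) - 1*(-20440) = (-100 + 5120) + 20440 = 5020 + 20440 = 25460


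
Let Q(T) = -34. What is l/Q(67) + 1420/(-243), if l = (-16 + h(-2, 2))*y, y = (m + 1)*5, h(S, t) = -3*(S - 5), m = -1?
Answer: -1420/243 ≈ -5.8436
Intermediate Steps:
h(S, t) = 15 - 3*S (h(S, t) = -3*(-5 + S) = 15 - 3*S)
y = 0 (y = (-1 + 1)*5 = 0*5 = 0)
l = 0 (l = (-16 + (15 - 3*(-2)))*0 = (-16 + (15 + 6))*0 = (-16 + 21)*0 = 5*0 = 0)
l/Q(67) + 1420/(-243) = 0/(-34) + 1420/(-243) = 0*(-1/34) + 1420*(-1/243) = 0 - 1420/243 = -1420/243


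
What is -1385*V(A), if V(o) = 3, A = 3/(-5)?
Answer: -4155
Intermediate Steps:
A = -3/5 (A = 3*(-1/5) = -3/5 ≈ -0.60000)
-1385*V(A) = -1385*3 = -4155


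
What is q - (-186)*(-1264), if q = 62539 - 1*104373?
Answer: -276938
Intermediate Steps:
q = -41834 (q = 62539 - 104373 = -41834)
q - (-186)*(-1264) = -41834 - (-186)*(-1264) = -41834 - 1*235104 = -41834 - 235104 = -276938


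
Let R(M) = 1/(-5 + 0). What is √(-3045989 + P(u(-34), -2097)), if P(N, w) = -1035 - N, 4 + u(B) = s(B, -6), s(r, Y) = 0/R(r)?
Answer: 2*I*√761755 ≈ 1745.6*I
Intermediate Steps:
R(M) = -⅕ (R(M) = 1/(-5) = -⅕)
s(r, Y) = 0 (s(r, Y) = 0/(-⅕) = 0*(-5) = 0)
u(B) = -4 (u(B) = -4 + 0 = -4)
√(-3045989 + P(u(-34), -2097)) = √(-3045989 + (-1035 - 1*(-4))) = √(-3045989 + (-1035 + 4)) = √(-3045989 - 1031) = √(-3047020) = 2*I*√761755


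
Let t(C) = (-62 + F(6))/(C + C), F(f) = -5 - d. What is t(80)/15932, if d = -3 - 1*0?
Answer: -1/39830 ≈ -2.5107e-5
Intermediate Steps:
d = -3 (d = -3 + 0 = -3)
F(f) = -2 (F(f) = -5 - 1*(-3) = -5 + 3 = -2)
t(C) = -32/C (t(C) = (-62 - 2)/(C + C) = -64*1/(2*C) = -32/C)
t(80)/15932 = -32/80/15932 = -32*1/80*(1/15932) = -⅖*1/15932 = -1/39830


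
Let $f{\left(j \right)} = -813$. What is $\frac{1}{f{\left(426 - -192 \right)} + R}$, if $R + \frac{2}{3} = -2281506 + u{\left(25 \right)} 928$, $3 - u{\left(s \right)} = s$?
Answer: $- \frac{3}{6908207} \approx -4.3427 \cdot 10^{-7}$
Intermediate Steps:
$u{\left(s \right)} = 3 - s$
$R = - \frac{6905768}{3}$ ($R = - \frac{2}{3} - \left(2281506 - \left(3 - 25\right) 928\right) = - \frac{2}{3} - 2301922 = - \frac{6905768}{3} \approx -2.3019 \cdot 10^{6}$)
$\frac{1}{f{\left(426 - -192 \right)} + R} = \frac{1}{-813 - \frac{6905768}{3}} = \frac{1}{- \frac{6908207}{3}} = - \frac{3}{6908207}$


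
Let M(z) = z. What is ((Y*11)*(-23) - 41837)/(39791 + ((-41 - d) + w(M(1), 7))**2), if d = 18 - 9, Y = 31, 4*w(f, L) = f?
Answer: -264960/225419 ≈ -1.1754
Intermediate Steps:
w(f, L) = f/4
d = 9
((Y*11)*(-23) - 41837)/(39791 + ((-41 - d) + w(M(1), 7))**2) = ((31*11)*(-23) - 41837)/(39791 + ((-41 - 1*9) + (1/4)*1)**2) = (341*(-23) - 41837)/(39791 + ((-41 - 9) + 1/4)**2) = (-7843 - 41837)/(39791 + (-50 + 1/4)**2) = -49680/(39791 + (-199/4)**2) = -49680/(39791 + 39601/16) = -49680/676257/16 = -49680*16/676257 = -264960/225419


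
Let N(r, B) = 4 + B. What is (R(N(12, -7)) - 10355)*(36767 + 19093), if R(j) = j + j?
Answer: -578765460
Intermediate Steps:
R(j) = 2*j
(R(N(12, -7)) - 10355)*(36767 + 19093) = (2*(4 - 7) - 10355)*(36767 + 19093) = (2*(-3) - 10355)*55860 = (-6 - 10355)*55860 = -10361*55860 = -578765460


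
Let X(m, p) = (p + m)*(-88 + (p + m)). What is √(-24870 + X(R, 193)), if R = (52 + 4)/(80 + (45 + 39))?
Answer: I*√7569757/41 ≈ 67.105*I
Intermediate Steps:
R = 14/41 (R = 56/(80 + 84) = 56/164 = 56*(1/164) = 14/41 ≈ 0.34146)
X(m, p) = (m + p)*(-88 + m + p) (X(m, p) = (m + p)*(-88 + (m + p)) = (m + p)*(-88 + m + p))
√(-24870 + X(R, 193)) = √(-24870 + ((14/41)² + 193² - 88*14/41 - 88*193 + 2*(14/41)*193)) = √(-24870 + (196/1681 + 37249 - 1232/41 - 16984 + 5404/41)) = √(-24870 + 34236713/1681) = √(-7569757/1681) = I*√7569757/41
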